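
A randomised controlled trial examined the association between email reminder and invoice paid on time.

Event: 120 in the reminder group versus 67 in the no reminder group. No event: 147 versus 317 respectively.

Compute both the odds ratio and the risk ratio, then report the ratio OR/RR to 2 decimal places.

1.50

From the description: a = 120, b = 147, c = 67, d = 317.
OR = (120·317)/(147·67) = 38040/9849 = 3.86232
Risk in exposed = 120/267 = 0.44944; risk in unexposed = 67/384 = 0.17448; RR = 2.57588
OR/RR = 3.86232 / 2.57588 = 1.49942
The outcome is not rare, so the OR lies further from 1 than the RR.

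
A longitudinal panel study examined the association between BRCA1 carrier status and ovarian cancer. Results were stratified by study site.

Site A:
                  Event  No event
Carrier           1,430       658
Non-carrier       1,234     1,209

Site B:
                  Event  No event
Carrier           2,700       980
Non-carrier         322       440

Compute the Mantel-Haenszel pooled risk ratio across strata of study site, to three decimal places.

1.477

RR_MH = Σ(aᵢ·n₀ᵢ/nᵢ) / Σ(cᵢ·n₁ᵢ/nᵢ), with n₁ᵢ = aᵢ+bᵢ (exposed), n₀ᵢ = cᵢ+dᵢ (unexposed), nᵢ = n₁ᵢ+n₀ᵢ.
Stratum 1 (Site A): n₁ = 2088, n₀ = 2443, n = 4531; a·n₀/n = 1430·2443/4531 = 771.0196; c·n₁/n = 1234·2088/4531 = 568.6586
Stratum 2 (Site B): n₁ = 3680, n₀ = 762, n = 4442; a·n₀/n = 2700·762/4442 = 463.1697; c·n₁/n = 322·3680/4442 = 266.7627
RR_MH = (771.0196 + 463.1697) / (568.6586 + 266.7627) = 1234.1894 / 835.4213 = 1.47733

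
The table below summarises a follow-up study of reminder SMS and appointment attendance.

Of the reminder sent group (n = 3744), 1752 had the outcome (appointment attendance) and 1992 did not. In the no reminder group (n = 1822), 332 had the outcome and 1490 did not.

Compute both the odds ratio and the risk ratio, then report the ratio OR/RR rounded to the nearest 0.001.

1.537

From the description: a = 1752, b = 1992, c = 332, d = 1490.
OR = (1752·1490)/(1992·332) = 2610480/661344 = 3.94723
Risk in exposed = 1752/3744 = 0.46795; risk in unexposed = 332/1822 = 0.18222; RR = 2.56808
OR/RR = 3.94723 / 2.56808 = 1.53704
The outcome is not rare, so the OR lies further from 1 than the RR.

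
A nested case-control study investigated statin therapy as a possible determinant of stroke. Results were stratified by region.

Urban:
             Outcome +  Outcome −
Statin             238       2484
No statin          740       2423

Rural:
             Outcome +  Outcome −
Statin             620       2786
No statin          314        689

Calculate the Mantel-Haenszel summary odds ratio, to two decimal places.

OR_MH = Σ(aᵢdᵢ/nᵢ) / Σ(bᵢcᵢ/nᵢ), where nᵢ is the stratum total.
Stratum 1 (Urban): n = 5885; a·d/n = 238·2423/5885 = 97.9905; b·c/n = 2484·740/5885 = 312.3466
Stratum 2 (Rural): n = 4409; a·d/n = 620·689/4409 = 96.8882; b·c/n = 2786·314/4409 = 198.4132
OR_MH = (97.9905 + 96.8882) / (312.3466 + 198.4132) = 194.8787 / 510.7599 = 0.38155

0.38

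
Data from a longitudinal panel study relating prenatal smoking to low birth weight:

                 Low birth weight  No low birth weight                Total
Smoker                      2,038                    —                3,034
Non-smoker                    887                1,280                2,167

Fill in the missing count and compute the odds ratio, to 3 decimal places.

The missing cell is in the exposed row: 3034 − 2038 = 996.
So a = 2038, b = 996, c = 887, d = 1280.
OR = (a·d)/(b·c) = (2038 × 1280) / (996 × 887) = 2608640 / 883452 = 2.95278

2.953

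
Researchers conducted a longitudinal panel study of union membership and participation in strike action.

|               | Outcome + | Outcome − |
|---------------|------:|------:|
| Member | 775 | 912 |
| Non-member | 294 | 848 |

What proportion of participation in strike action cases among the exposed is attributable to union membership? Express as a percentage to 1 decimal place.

Cells: a = 775, b = 912, c = 294, d = 848.
Risk in exposed = 775/1687 = 0.45940; risk in unexposed = 294/1142 = 0.25744.
RR = 0.45940/0.25744 = 1.78445
AR% = (RR − 1)/RR × 100 = (1.78445 − 1)/1.78445 × 100 = 43.9605%

44.0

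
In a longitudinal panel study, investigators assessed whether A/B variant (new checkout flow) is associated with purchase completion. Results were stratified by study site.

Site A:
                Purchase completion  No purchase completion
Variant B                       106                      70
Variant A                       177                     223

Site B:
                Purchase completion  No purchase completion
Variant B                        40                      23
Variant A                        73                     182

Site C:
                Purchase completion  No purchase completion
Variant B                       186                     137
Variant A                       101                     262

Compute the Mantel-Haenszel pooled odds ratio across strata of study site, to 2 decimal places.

2.87

OR_MH = Σ(aᵢdᵢ/nᵢ) / Σ(bᵢcᵢ/nᵢ), where nᵢ is the stratum total.
Stratum 1 (Site A): n = 576; a·d/n = 106·223/576 = 41.0382; b·c/n = 70·177/576 = 21.5104
Stratum 2 (Site B): n = 318; a·d/n = 40·182/318 = 22.8931; b·c/n = 23·73/318 = 5.2799
Stratum 3 (Site C): n = 686; a·d/n = 186·262/686 = 71.0379; b·c/n = 137·101/686 = 20.1706
OR_MH = (41.0382 + 22.8931 + 71.0379) / (21.5104 + 5.2799 + 20.1706) = 134.9692 / 46.9608 = 2.87408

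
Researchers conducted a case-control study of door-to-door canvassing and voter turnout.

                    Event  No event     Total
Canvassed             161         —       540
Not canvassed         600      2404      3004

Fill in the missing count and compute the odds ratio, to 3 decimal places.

1.702

The missing cell is in the exposed row: 540 − 161 = 379.
So a = 161, b = 379, c = 600, d = 2404.
OR = (a·d)/(b·c) = (161 × 2404) / (379 × 600) = 387044 / 227400 = 1.70204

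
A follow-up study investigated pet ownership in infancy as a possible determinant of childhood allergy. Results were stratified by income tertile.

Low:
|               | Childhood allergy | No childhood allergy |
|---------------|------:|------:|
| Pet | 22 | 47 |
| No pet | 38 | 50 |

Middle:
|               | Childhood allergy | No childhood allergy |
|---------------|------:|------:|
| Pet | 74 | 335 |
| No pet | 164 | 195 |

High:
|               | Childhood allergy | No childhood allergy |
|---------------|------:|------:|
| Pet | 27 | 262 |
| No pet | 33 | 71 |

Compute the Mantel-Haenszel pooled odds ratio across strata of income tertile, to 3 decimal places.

OR_MH = Σ(aᵢdᵢ/nᵢ) / Σ(bᵢcᵢ/nᵢ), where nᵢ is the stratum total.
Stratum 1 (Low): n = 157; a·d/n = 22·50/157 = 7.0064; b·c/n = 47·38/157 = 11.3758
Stratum 2 (Middle): n = 768; a·d/n = 74·195/768 = 18.7891; b·c/n = 335·164/768 = 71.5365
Stratum 3 (High): n = 393; a·d/n = 27·71/393 = 4.8779; b·c/n = 262·33/393 = 22.0000
OR_MH = (7.0064 + 18.7891 + 4.8779) / (11.3758 + 71.5365 + 22.0000) = 30.6733 / 104.9123 = 0.29237

0.292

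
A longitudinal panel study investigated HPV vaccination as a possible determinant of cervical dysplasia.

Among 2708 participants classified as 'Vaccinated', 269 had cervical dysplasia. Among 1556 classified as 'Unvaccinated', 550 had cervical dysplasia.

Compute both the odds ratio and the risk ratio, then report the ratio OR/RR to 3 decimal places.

0.718

From the description: a = 269, b = 2439, c = 550, d = 1006.
OR = (269·1006)/(2439·550) = 270614/1341450 = 0.20173
Risk in exposed = 269/2708 = 0.09934; risk in unexposed = 550/1556 = 0.35347; RR = 0.28103
OR/RR = 0.20173 / 0.28103 = 0.71784
The outcome is not rare, so the OR lies further from 1 than the RR.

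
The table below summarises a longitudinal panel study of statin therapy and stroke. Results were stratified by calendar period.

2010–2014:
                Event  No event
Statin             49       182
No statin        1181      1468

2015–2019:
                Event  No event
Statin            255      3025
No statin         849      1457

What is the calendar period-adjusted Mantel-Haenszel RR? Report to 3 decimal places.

0.253

RR_MH = Σ(aᵢ·n₀ᵢ/nᵢ) / Σ(cᵢ·n₁ᵢ/nᵢ), with n₁ᵢ = aᵢ+bᵢ (exposed), n₀ᵢ = cᵢ+dᵢ (unexposed), nᵢ = n₁ᵢ+n₀ᵢ.
Stratum 1 (2010–2014): n₁ = 231, n₀ = 2649, n = 2880; a·n₀/n = 49·2649/2880 = 45.0698; c·n₁/n = 1181·231/2880 = 94.7260
Stratum 2 (2015–2019): n₁ = 3280, n₀ = 2306, n = 5586; a·n₀/n = 255·2306/5586 = 105.2685; c·n₁/n = 849·3280/5586 = 498.5177
RR_MH = (45.0698 + 105.2685) / (94.7260 + 498.5177) = 150.3383 / 593.2438 = 0.25342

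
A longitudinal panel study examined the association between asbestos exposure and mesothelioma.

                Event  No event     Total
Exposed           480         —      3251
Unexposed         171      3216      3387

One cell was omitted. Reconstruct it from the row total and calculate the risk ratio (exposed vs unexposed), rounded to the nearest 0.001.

2.924

The missing cell is in the exposed row: 3251 − 480 = 2771.
So a = 480, b = 2771, c = 171, d = 3216.
RR = [a/(a+b)] / [c/(c+d)] = (480/3251) / (171/3387) = 0.14765/0.05049 = 2.92444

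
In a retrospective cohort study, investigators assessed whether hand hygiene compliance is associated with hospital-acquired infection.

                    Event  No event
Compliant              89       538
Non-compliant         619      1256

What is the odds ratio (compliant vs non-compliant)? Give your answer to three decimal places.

Cells: a = 89, b = 538, c = 619, d = 1256.
OR = (a·d)/(b·c) = (89 × 1256) / (538 × 619) = 111784 / 333022 = 0.33567
Exposure is associated with lower odds of hospital-acquired infection (OR = 0.34 < 1).

0.336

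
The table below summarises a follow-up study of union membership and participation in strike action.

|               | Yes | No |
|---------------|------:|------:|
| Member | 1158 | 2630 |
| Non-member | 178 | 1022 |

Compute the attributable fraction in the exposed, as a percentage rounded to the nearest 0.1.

Cells: a = 1158, b = 2630, c = 178, d = 1022.
Risk in exposed = 1158/3788 = 0.30570; risk in unexposed = 178/1200 = 0.14833.
RR = 0.30570/0.14833 = 2.06091
AR% = (RR − 1)/RR × 100 = (2.06091 − 1)/2.06091 × 100 = 51.4778%

51.5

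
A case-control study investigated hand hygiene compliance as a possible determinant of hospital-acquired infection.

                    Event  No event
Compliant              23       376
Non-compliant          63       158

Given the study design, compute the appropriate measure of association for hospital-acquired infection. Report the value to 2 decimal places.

Cells: a = 23, b = 376, c = 63, d = 158.
This is a case-control study: participants were sampled on outcome status, so risks in the source population cannot be estimated directly — relative risk is not valid here. The odds ratio is the appropriate measure.
OR = (a·d)/(b·c) = (23 × 158) / (376 × 63) = 3634 / 23688 = 0.15341

0.15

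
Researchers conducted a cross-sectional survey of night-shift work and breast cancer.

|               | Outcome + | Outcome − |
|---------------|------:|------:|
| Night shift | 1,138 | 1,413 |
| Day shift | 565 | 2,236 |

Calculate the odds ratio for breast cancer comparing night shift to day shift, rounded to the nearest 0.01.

3.19

Cells: a = 1138, b = 1413, c = 565, d = 2236.
OR = (a·d)/(b·c) = (1138 × 2236) / (1413 × 565) = 2544568 / 798345 = 3.18730
The odds of breast cancer are about 3.19 times as high in the night shift group.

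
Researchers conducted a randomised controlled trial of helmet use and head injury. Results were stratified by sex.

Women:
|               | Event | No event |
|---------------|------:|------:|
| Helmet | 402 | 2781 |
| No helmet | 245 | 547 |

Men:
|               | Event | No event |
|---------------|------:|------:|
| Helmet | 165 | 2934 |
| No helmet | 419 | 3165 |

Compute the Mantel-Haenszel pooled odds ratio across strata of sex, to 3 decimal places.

OR_MH = Σ(aᵢdᵢ/nᵢ) / Σ(bᵢcᵢ/nᵢ), where nᵢ is the stratum total.
Stratum 1 (Women): n = 3975; a·d/n = 402·547/3975 = 55.3192; b·c/n = 2781·245/3975 = 171.4075
Stratum 2 (Men): n = 6683; a·d/n = 165·3165/6683 = 78.1423; b·c/n = 2934·419/6683 = 183.9512
OR_MH = (55.3192 + 78.1423) / (171.4075 + 183.9512) = 133.4615 / 355.3588 = 0.37557

0.376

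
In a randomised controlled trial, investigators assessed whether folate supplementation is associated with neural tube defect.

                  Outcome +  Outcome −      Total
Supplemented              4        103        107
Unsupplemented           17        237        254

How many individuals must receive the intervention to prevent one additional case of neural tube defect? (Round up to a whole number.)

Risk in treated group = 4/107 = 0.03738; risk in control = 17/254 = 0.06693.
Absolute risk reduction = 0.06693 − 0.03738 = 0.02955
NNT = 1 / ARR = 1 / 0.02955 = 33.846 → round up → 34

34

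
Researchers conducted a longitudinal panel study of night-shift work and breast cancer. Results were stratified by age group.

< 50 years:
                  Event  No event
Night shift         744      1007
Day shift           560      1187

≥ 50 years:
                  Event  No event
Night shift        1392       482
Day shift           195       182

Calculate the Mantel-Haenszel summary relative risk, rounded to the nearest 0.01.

1.37

RR_MH = Σ(aᵢ·n₀ᵢ/nᵢ) / Σ(cᵢ·n₁ᵢ/nᵢ), with n₁ᵢ = aᵢ+bᵢ (exposed), n₀ᵢ = cᵢ+dᵢ (unexposed), nᵢ = n₁ᵢ+n₀ᵢ.
Stratum 1 (< 50 years): n₁ = 1751, n₀ = 1747, n = 3498; a·n₀/n = 744·1747/3498 = 371.5746; c·n₁/n = 560·1751/3498 = 280.3202
Stratum 2 (≥ 50 years): n₁ = 1874, n₀ = 377, n = 2251; a·n₀/n = 1392·377/2251 = 233.1337; c·n₁/n = 195·1874/2251 = 162.3412
RR_MH = (371.5746 + 233.1337) / (280.3202 + 162.3412) = 604.7083 / 442.6614 = 1.36607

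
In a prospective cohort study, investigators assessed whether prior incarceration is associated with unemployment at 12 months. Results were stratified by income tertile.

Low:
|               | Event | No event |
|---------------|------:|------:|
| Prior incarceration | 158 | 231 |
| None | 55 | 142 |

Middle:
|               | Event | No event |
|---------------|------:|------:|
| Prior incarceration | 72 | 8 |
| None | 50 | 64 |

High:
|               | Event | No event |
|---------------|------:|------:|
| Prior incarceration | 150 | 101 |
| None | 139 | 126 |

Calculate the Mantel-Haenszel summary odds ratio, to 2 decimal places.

OR_MH = Σ(aᵢdᵢ/nᵢ) / Σ(bᵢcᵢ/nᵢ), where nᵢ is the stratum total.
Stratum 1 (Low): n = 586; a·d/n = 158·142/586 = 38.2867; b·c/n = 231·55/586 = 21.6809
Stratum 2 (Middle): n = 194; a·d/n = 72·64/194 = 23.7526; b·c/n = 8·50/194 = 2.0619
Stratum 3 (High): n = 516; a·d/n = 150·126/516 = 36.6279; b·c/n = 101·139/516 = 27.2074
OR_MH = (38.2867 + 23.7526 + 36.6279) / (21.6809 + 2.0619 + 27.2074) = 98.6672 / 50.9501 = 1.93654

1.94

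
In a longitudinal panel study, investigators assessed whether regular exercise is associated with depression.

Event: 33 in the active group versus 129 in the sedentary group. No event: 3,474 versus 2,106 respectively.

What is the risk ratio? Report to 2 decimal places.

0.16

From the description: a = 33, b = 3474, c = 129, d = 2106.
Risk in exposed = 33/3507 = 0.00941; risk in unexposed = 129/2235 = 0.05772.
RR = 0.00941 / 0.05772 = 0.16303
The risk is 84% lower among the exposed than among the unexposed.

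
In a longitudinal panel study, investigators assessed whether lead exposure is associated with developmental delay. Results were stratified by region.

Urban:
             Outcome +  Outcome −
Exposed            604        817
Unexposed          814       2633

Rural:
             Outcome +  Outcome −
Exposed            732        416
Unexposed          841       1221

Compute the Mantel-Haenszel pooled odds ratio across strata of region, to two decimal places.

OR_MH = Σ(aᵢdᵢ/nᵢ) / Σ(bᵢcᵢ/nᵢ), where nᵢ is the stratum total.
Stratum 1 (Urban): n = 4868; a·d/n = 604·2633/4868 = 326.6910; b·c/n = 817·814/4868 = 136.6142
Stratum 2 (Rural): n = 3210; a·d/n = 732·1221/3210 = 278.4336; b·c/n = 416·841/3210 = 108.9894
OR_MH = (326.6910 + 278.4336) / (136.6142 + 108.9894) = 605.1247 / 245.6036 = 2.46383

2.46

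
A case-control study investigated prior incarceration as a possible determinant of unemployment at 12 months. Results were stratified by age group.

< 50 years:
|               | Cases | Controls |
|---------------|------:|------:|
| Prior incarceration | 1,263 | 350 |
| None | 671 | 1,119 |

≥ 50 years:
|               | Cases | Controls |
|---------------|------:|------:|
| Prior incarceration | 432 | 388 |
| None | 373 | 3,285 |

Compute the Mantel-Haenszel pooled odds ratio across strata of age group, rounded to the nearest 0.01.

OR_MH = Σ(aᵢdᵢ/nᵢ) / Σ(bᵢcᵢ/nᵢ), where nᵢ is the stratum total.
Stratum 1 (< 50 years): n = 3403; a·d/n = 1263·1119/3403 = 415.3091; b·c/n = 350·671/3403 = 69.0126
Stratum 2 (≥ 50 years): n = 4478; a·d/n = 432·3285/4478 = 316.9093; b·c/n = 388·373/4478 = 32.3189
OR_MH = (415.3091 + 316.9093) / (69.0126 + 32.3189) = 732.2185 / 101.3315 = 7.22597

7.23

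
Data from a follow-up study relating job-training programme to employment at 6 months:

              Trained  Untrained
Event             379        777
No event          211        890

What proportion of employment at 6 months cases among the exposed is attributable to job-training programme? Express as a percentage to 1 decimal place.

27.4

Reading the table with exposure as columns: a = 379 (Trained, case), b = 211 (Trained, non-case), c = 777 (Untrained, case), d = 890.
Risk in exposed = 379/590 = 0.64237; risk in unexposed = 777/1667 = 0.46611.
RR = 0.64237/0.46611 = 1.37817
AR% = (RR − 1)/RR × 100 = (1.37817 − 1)/1.37817 × 100 = 27.4398%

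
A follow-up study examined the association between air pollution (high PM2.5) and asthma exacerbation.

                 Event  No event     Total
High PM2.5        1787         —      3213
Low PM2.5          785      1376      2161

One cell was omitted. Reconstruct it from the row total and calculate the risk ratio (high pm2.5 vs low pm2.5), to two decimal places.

The missing cell is in the exposed row: 3213 − 1787 = 1426.
So a = 1787, b = 1426, c = 785, d = 1376.
RR = [a/(a+b)] / [c/(c+d)] = (1787/3213) / (785/2161) = 0.55618/0.36326 = 1.53108

1.53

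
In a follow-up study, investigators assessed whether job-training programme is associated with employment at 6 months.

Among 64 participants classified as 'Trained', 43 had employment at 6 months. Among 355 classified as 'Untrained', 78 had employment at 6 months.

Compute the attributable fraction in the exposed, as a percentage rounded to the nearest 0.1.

From the description: a = 43, b = 21, c = 78, d = 277.
Risk in exposed = 43/64 = 0.67188; risk in unexposed = 78/355 = 0.21972.
RR = 0.67188/0.21972 = 3.05789
AR% = (RR − 1)/RR × 100 = (3.05789 − 1)/3.05789 × 100 = 67.2977%

67.3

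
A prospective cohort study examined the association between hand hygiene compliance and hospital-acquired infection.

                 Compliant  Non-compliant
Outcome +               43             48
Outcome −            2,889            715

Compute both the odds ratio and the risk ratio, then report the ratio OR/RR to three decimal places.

0.951

Reading the table with exposure as columns: a = 43 (Compliant, case), b = 2889 (Compliant, non-case), c = 48 (Non-compliant, case), d = 715.
OR = (43·715)/(2889·48) = 30745/138672 = 0.22171
Risk in exposed = 43/2932 = 0.01467; risk in unexposed = 48/763 = 0.06291; RR = 0.23312
OR/RR = 0.22171 / 0.23312 = 0.95104
The outcome is rare in both groups, so OR ≈ RR (ratio near 1).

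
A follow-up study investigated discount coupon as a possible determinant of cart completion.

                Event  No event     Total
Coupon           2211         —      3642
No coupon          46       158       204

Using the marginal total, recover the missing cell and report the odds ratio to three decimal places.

The missing cell is in the exposed row: 3642 − 2211 = 1431.
So a = 2211, b = 1431, c = 46, d = 158.
OR = (a·d)/(b·c) = (2211 × 158) / (1431 × 46) = 349338 / 65826 = 5.30699

5.307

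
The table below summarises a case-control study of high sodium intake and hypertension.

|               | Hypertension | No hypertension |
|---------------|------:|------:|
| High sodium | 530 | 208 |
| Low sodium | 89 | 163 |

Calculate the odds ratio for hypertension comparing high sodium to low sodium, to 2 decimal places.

4.67

Cells: a = 530, b = 208, c = 89, d = 163.
OR = (a·d)/(b·c) = (530 × 163) / (208 × 89) = 86390 / 18512 = 4.66670
The odds of hypertension are about 4.67 times as high in the high sodium group.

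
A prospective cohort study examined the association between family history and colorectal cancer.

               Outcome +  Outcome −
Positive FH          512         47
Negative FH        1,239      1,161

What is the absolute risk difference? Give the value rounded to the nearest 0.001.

Cells: a = 512, b = 47, c = 1239, d = 1161.
Risk in exposed = 512/559 = 0.915921; risk in unexposed = 1239/2400 = 0.516250.
Risk difference = 0.915921 − 0.516250 = 0.399671

0.400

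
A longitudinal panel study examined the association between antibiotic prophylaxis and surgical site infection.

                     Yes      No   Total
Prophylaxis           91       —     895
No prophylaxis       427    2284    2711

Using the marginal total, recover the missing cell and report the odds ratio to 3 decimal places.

The missing cell is in the exposed row: 895 − 91 = 804.
So a = 91, b = 804, c = 427, d = 2284.
OR = (a·d)/(b·c) = (91 × 2284) / (804 × 427) = 207844 / 343308 = 0.60542

0.605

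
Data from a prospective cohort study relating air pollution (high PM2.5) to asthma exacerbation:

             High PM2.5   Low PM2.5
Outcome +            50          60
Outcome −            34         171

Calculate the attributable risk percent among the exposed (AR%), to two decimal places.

Reading the table with exposure as columns: a = 50 (High PM2.5, case), b = 34 (High PM2.5, non-case), c = 60 (Low PM2.5, case), d = 171.
Risk in exposed = 50/84 = 0.59524; risk in unexposed = 60/231 = 0.25974.
RR = 0.59524/0.25974 = 2.29167
AR% = (RR − 1)/RR × 100 = (2.29167 − 1)/2.29167 × 100 = 56.3636%

56.36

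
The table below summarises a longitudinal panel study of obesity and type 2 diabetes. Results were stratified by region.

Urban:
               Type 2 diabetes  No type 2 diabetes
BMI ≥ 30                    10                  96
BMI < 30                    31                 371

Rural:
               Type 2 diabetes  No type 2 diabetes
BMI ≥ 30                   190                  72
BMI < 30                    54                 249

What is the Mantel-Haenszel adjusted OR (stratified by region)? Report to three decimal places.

7.146

OR_MH = Σ(aᵢdᵢ/nᵢ) / Σ(bᵢcᵢ/nᵢ), where nᵢ is the stratum total.
Stratum 1 (Urban): n = 508; a·d/n = 10·371/508 = 7.3031; b·c/n = 96·31/508 = 5.8583
Stratum 2 (Rural): n = 565; a·d/n = 190·249/565 = 83.7345; b·c/n = 72·54/565 = 6.8814
OR_MH = (7.3031 + 83.7345) / (5.8583 + 6.8814) = 91.0377 / 12.7397 = 7.14599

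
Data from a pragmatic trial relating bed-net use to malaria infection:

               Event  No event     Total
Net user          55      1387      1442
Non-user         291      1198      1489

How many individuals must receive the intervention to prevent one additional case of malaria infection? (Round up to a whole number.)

7

Risk in treated group = 55/1442 = 0.03814; risk in control = 291/1489 = 0.19543.
Absolute risk reduction = 0.19543 − 0.03814 = 0.15729
NNT = 1 / ARR = 1 / 0.15729 = 6.358 → round up → 7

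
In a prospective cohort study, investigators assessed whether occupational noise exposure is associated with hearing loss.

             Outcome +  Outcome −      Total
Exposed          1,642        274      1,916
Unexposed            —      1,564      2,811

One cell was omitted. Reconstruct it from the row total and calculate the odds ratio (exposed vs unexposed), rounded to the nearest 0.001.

The missing cell is in the unexposed row: 2811 − 1564 = 1247.
So a = 1642, b = 274, c = 1247, d = 1564.
OR = (a·d)/(b·c) = (1642 × 1564) / (274 × 1247) = 2568088 / 341678 = 7.51611

7.516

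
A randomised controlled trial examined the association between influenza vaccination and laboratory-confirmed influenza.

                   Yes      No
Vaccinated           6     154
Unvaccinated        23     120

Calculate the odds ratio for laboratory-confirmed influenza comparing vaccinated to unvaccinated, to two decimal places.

Cells: a = 6, b = 154, c = 23, d = 120.
OR = (a·d)/(b·c) = (6 × 120) / (154 × 23) = 720 / 3542 = 0.20327
Exposure is associated with lower odds of laboratory-confirmed influenza (OR = 0.20 < 1).

0.20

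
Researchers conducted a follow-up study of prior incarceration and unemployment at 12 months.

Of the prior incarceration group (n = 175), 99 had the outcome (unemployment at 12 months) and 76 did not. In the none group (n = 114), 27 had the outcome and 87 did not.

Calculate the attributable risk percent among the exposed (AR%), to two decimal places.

58.13

From the description: a = 99, b = 76, c = 27, d = 87.
Risk in exposed = 99/175 = 0.56571; risk in unexposed = 27/114 = 0.23684.
RR = 0.56571/0.23684 = 2.38857
AR% = (RR − 1)/RR × 100 = (2.38857 − 1)/2.38857 × 100 = 58.1340%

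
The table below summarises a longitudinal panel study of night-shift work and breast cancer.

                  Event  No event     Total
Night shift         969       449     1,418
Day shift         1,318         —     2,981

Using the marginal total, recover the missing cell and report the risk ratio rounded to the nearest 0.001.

The missing cell is in the unexposed row: 2981 − 1318 = 1663.
So a = 969, b = 449, c = 1318, d = 1663.
RR = [a/(a+b)] / [c/(c+d)] = (969/1418) / (1318/2981) = 0.68336/0.44213 = 1.54559

1.546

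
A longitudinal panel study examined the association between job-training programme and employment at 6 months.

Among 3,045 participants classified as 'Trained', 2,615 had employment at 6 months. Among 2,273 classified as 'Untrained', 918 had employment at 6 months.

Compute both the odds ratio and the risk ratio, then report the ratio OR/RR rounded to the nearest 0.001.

4.221

From the description: a = 2615, b = 430, c = 918, d = 1355.
OR = (2615·1355)/(430·918) = 3543325/394740 = 8.97635
Risk in exposed = 2615/3045 = 0.85878; risk in unexposed = 918/2273 = 0.40387; RR = 2.12638
OR/RR = 8.97635 / 2.12638 = 4.22142
The outcome is not rare, so the OR lies further from 1 than the RR.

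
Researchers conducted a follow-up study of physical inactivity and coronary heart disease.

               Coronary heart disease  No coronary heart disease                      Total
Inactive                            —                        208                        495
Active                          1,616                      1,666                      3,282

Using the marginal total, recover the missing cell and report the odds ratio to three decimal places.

The missing cell is in the exposed row: 495 − 208 = 287.
So a = 287, b = 208, c = 1616, d = 1666.
OR = (a·d)/(b·c) = (287 × 1666) / (208 × 1616) = 478142 / 336128 = 1.42250

1.422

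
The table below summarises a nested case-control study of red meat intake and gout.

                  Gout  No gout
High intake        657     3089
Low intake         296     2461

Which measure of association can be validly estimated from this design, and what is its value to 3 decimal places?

1.768

Cells: a = 657, b = 3089, c = 296, d = 2461.
This is a nested case-control study: participants were sampled on outcome status, so risks in the source population cannot be estimated directly — relative risk is not valid here. The odds ratio is the appropriate measure.
OR = (a·d)/(b·c) = (657 × 2461) / (3089 × 296) = 1616877 / 914344 = 1.76835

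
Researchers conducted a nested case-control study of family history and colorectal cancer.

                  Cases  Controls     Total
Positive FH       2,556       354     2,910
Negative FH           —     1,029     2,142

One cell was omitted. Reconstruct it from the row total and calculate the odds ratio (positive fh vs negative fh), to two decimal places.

The missing cell is in the unexposed row: 2142 − 1029 = 1113.
So a = 2556, b = 354, c = 1113, d = 1029.
OR = (a·d)/(b·c) = (2556 × 1029) / (354 × 1113) = 2630124 / 394002 = 6.67541

6.68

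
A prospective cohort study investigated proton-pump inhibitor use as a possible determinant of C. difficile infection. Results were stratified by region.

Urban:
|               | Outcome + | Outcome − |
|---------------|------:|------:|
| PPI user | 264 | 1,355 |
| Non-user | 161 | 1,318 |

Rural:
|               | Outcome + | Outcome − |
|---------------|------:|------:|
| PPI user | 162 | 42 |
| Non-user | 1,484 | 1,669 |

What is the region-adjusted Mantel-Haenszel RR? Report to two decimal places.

1.60

RR_MH = Σ(aᵢ·n₀ᵢ/nᵢ) / Σ(cᵢ·n₁ᵢ/nᵢ), with n₁ᵢ = aᵢ+bᵢ (exposed), n₀ᵢ = cᵢ+dᵢ (unexposed), nᵢ = n₁ᵢ+n₀ᵢ.
Stratum 1 (Urban): n₁ = 1619, n₀ = 1479, n = 3098; a·n₀/n = 264·1479/3098 = 126.0349; c·n₁/n = 161·1619/3098 = 84.1378
Stratum 2 (Rural): n₁ = 204, n₀ = 3153, n = 3357; a·n₀/n = 162·3153/3357 = 152.1555; c·n₁/n = 1484·204/3357 = 90.1805
RR_MH = (126.0349 + 152.1555) / (84.1378 + 90.1805) = 278.1904 / 174.3183 = 1.59588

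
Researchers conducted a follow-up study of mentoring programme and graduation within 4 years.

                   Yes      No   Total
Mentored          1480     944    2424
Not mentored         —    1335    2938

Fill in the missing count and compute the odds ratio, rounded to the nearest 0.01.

1.31

The missing cell is in the unexposed row: 2938 − 1335 = 1603.
So a = 1480, b = 944, c = 1603, d = 1335.
OR = (a·d)/(b·c) = (1480 × 1335) / (944 × 1603) = 1975800 / 1513232 = 1.30568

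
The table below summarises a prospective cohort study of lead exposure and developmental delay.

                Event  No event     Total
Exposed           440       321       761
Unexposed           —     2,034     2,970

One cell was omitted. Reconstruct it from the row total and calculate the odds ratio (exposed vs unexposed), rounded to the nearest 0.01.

The missing cell is in the unexposed row: 2970 − 2034 = 936.
So a = 440, b = 321, c = 936, d = 2034.
OR = (a·d)/(b·c) = (440 × 2034) / (321 × 936) = 894960 / 300456 = 2.97867

2.98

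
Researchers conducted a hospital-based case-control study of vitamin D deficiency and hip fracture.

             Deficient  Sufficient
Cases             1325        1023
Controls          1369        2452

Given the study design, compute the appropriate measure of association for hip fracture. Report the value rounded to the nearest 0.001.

Reading the table with exposure as columns: a = 1325 (Deficient, case), b = 1369 (Deficient, non-case), c = 1023 (Sufficient, case), d = 2452.
This is a hospital-based case-control study: participants were sampled on outcome status, so risks in the source population cannot be estimated directly — relative risk is not valid here. The odds ratio is the appropriate measure.
OR = (a·d)/(b·c) = (1325 × 2452) / (1369 × 1023) = 3248900 / 1400487 = 2.31984

2.320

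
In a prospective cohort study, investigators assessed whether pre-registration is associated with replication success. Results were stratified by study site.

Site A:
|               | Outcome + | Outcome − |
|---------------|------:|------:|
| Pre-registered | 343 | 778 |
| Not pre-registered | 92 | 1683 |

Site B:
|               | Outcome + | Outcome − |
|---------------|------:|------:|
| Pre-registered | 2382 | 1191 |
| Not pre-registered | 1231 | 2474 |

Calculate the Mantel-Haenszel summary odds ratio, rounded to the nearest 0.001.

OR_MH = Σ(aᵢdᵢ/nᵢ) / Σ(bᵢcᵢ/nᵢ), where nᵢ is the stratum total.
Stratum 1 (Site A): n = 2896; a·d/n = 343·1683/2896 = 199.3332; b·c/n = 778·92/2896 = 24.7155
Stratum 2 (Site B): n = 7278; a·d/n = 2382·2474/7278 = 809.7098; b·c/n = 1191·1231/7278 = 201.4456
OR_MH = (199.3332 + 809.7098) / (24.7155 + 201.4456) = 1009.0430 / 226.1611 = 4.46161

4.462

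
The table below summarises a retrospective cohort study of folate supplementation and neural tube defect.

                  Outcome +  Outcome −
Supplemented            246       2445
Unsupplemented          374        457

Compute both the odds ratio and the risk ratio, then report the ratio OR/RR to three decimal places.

Cells: a = 246, b = 2445, c = 374, d = 457.
OR = (246·457)/(2445·374) = 112422/914430 = 0.12294
Risk in exposed = 246/2691 = 0.09142; risk in unexposed = 374/831 = 0.45006; RR = 0.20312
OR/RR = 0.12294 / 0.20312 = 0.60527
The outcome is not rare, so the OR lies further from 1 than the RR.

0.605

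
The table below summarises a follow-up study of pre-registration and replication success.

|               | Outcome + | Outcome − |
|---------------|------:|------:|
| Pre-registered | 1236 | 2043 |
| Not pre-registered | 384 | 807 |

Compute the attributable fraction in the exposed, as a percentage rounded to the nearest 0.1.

14.5

Cells: a = 1236, b = 2043, c = 384, d = 807.
Risk in exposed = 1236/3279 = 0.37694; risk in unexposed = 384/1191 = 0.32242.
RR = 0.37694/0.32242 = 1.16912
AR% = (RR − 1)/RR × 100 = (1.16912 − 1)/1.16912 × 100 = 14.4653%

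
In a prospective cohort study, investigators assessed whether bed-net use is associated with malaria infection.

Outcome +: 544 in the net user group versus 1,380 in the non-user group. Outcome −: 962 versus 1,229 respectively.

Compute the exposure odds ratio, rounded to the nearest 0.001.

From the description: a = 544, b = 962, c = 1380, d = 1229.
OR = (a·d)/(b·c) = (544 × 1229) / (962 × 1380) = 668576 / 1327560 = 0.50361
Exposure is associated with lower odds of malaria infection (OR = 0.50 < 1).

0.504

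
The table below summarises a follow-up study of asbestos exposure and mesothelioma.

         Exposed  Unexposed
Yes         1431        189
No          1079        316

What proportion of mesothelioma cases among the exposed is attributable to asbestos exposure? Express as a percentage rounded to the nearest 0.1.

Reading the table with exposure as columns: a = 1431 (Exposed, case), b = 1079 (Exposed, non-case), c = 189 (Unexposed, case), d = 316.
Risk in exposed = 1431/2510 = 0.57012; risk in unexposed = 189/505 = 0.37426.
RR = 0.57012/0.37426 = 1.52334
AR% = (RR − 1)/RR × 100 = (1.52334 − 1)/1.52334 × 100 = 34.3546%

34.4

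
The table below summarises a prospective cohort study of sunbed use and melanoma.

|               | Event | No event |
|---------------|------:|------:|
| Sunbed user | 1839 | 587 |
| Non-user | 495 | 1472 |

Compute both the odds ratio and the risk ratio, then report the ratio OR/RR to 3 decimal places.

3.093

Cells: a = 1839, b = 587, c = 495, d = 1472.
OR = (1839·1472)/(587·495) = 2707008/290565 = 9.31636
Risk in exposed = 1839/2426 = 0.75804; risk in unexposed = 495/1967 = 0.25165; RR = 3.01224
OR/RR = 9.31636 / 3.01224 = 3.09283
The outcome is not rare, so the OR lies further from 1 than the RR.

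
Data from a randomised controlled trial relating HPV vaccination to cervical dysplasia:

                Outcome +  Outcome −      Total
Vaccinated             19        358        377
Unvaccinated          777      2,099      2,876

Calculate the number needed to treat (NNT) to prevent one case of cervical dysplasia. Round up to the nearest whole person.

Risk in treated group = 19/377 = 0.05040; risk in control = 777/2876 = 0.27017.
Absolute risk reduction = 0.27017 − 0.05040 = 0.21977
NNT = 1 / ARR = 1 / 0.21977 = 4.550 → round up → 5

5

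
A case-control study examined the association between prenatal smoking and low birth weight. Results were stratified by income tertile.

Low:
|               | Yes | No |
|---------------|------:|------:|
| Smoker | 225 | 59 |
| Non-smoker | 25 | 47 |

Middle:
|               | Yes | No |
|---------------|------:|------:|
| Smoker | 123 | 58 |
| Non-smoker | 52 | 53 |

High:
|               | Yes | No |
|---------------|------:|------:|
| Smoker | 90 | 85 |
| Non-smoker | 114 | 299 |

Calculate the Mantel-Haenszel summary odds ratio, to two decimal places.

OR_MH = Σ(aᵢdᵢ/nᵢ) / Σ(bᵢcᵢ/nᵢ), where nᵢ is the stratum total.
Stratum 1 (Low): n = 356; a·d/n = 225·47/356 = 29.7051; b·c/n = 59·25/356 = 4.1433
Stratum 2 (Middle): n = 286; a·d/n = 123·53/286 = 22.7937; b·c/n = 58·52/286 = 10.5455
Stratum 3 (High): n = 588; a·d/n = 90·299/588 = 45.7653; b·c/n = 85·114/588 = 16.4796
OR_MH = (29.7051 + 22.7937 + 45.7653) / (4.1433 + 10.5455 + 16.4796) = 98.2641 / 31.1683 = 3.15269

3.15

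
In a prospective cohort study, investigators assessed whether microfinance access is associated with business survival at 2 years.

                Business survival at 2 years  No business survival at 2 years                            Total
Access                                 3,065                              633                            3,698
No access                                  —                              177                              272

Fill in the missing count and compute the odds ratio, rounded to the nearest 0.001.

9.021

The missing cell is in the unexposed row: 272 − 177 = 95.
So a = 3065, b = 633, c = 95, d = 177.
OR = (a·d)/(b·c) = (3065 × 177) / (633 × 95) = 542505 / 60135 = 9.02145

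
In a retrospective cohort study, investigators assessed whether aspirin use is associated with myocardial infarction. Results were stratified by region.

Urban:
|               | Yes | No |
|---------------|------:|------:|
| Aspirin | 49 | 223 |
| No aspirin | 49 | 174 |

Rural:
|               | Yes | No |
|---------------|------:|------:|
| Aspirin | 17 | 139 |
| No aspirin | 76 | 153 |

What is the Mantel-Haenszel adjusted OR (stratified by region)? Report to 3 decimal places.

0.484

OR_MH = Σ(aᵢdᵢ/nᵢ) / Σ(bᵢcᵢ/nᵢ), where nᵢ is the stratum total.
Stratum 1 (Urban): n = 495; a·d/n = 49·174/495 = 17.2242; b·c/n = 223·49/495 = 22.0747
Stratum 2 (Rural): n = 385; a·d/n = 17·153/385 = 6.7558; b·c/n = 139·76/385 = 27.4390
OR_MH = (17.2242 + 6.7558) / (22.0747 + 27.4390) = 23.9801 / 49.5137 = 0.48431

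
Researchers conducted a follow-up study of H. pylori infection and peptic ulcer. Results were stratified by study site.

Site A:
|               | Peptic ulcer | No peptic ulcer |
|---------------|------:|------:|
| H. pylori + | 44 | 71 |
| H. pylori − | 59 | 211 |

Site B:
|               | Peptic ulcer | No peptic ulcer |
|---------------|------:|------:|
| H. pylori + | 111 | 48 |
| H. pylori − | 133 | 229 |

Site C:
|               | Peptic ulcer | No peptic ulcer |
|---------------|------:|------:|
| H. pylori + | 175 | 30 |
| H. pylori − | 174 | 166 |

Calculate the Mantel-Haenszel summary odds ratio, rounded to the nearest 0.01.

3.86

OR_MH = Σ(aᵢdᵢ/nᵢ) / Σ(bᵢcᵢ/nᵢ), where nᵢ is the stratum total.
Stratum 1 (Site A): n = 385; a·d/n = 44·211/385 = 24.1143; b·c/n = 71·59/385 = 10.8805
Stratum 2 (Site B): n = 521; a·d/n = 111·229/521 = 48.7889; b·c/n = 48·133/521 = 12.2534
Stratum 3 (Site C): n = 545; a·d/n = 175·166/545 = 53.3028; b·c/n = 30·174/545 = 9.5780
OR_MH = (24.1143 + 48.7889 + 53.3028) / (10.8805 + 12.2534 + 9.5780) = 126.2059 / 32.7119 = 3.85811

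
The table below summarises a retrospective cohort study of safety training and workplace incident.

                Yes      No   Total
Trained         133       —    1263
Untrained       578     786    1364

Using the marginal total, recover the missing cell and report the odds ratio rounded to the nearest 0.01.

0.16

The missing cell is in the exposed row: 1263 − 133 = 1130.
So a = 133, b = 1130, c = 578, d = 786.
OR = (a·d)/(b·c) = (133 × 786) / (1130 × 578) = 104538 / 653140 = 0.16005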